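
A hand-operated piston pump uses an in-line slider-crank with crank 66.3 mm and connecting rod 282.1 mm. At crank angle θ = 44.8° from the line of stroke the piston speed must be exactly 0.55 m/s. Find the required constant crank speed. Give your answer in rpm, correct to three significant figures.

For an in-line slider-crank, |v_piston| = rω|sinθ|·[1 + r cosθ/√(L² − r² sin²θ)].
With r = 0.0663 m, L = 0.2821 m, θ = 44.8°: the bracketed kinematic factor |dx/dθ| = 0.054617 m.
ω = v/|dx/dθ| = 0.55/0.054617 = 10.07 rad/s.
N = 60ω/(2π) = 96.162 rpm.

96.2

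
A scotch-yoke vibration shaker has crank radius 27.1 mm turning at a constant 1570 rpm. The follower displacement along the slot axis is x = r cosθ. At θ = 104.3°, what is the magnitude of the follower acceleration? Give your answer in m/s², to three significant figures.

ω = 164.4 rad/s (from 1570 rpm).
x = r cosθ ⇒ ẍ = −rω² cosθ (ω constant).
|a| = rω²|cosθ| = 0.0271·(164.4)²·|cos 104.3°| = 180.93 m/s².

181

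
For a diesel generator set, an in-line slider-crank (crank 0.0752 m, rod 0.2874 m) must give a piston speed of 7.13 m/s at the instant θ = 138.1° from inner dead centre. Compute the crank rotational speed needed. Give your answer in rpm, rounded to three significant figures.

For an in-line slider-crank, |v_piston| = rω|sinθ|·[1 + r cosθ/√(L² − r² sin²θ)].
With r = 0.0752 m, L = 0.2874 m, θ = 138.1°: the bracketed kinematic factor |dx/dθ| = 0.040287 m.
ω = v/|dx/dθ| = 7.13/0.040287 = 176.98 rad/s.
N = 60ω/(2π) = 1690 rpm.

1690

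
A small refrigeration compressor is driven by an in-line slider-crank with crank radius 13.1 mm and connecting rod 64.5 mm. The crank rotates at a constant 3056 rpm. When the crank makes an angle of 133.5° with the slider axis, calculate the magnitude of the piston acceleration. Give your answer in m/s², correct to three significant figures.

935

ω = 2π·3056/60 = 320 rad/s
x(θ) = r cosθ + √(L² − r² sin²θ); with ω constant, a = ω²·d²x/dθ².
d²x/dθ² = −r cosθ − r²(cos2θ)/√u − r⁴ sin²2θ/(4u^{3/2}),  u = L² − r² sin²θ = 0.00406995 m².
Substituting r = 0.0131 m, L = 0.0645 m, θ = 133.5°: d²x/dθ² = +0.0091299 m.
a = ω²·d²x/dθ² = (320)²·(+0.0091299) = +935.04 m/s²;  |a| = 935.04 m/s².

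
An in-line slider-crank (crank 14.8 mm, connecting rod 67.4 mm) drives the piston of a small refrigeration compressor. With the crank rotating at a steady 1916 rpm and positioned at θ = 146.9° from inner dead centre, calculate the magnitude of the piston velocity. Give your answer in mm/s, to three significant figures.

1320

ω = 2π·1916/60 = 200.6 rad/s
For an in-line slider-crank, x = r cosθ + √(L² − r² sin²θ), so v = −rω sinθ·[1 + r cosθ/√(L² − r² sin²θ)].
With r = 0.0148 m, L = 0.0674 m, θ = 146.9°: √(L² − r² sin²θ) = 0.066914 m.
v = −0.0148·200.6·0.54610·[1 + 0.0148·-0.83772/0.066914] = -1.3212 m/s.
|v| = 1.3212 m/s = 1321.2 mm/s.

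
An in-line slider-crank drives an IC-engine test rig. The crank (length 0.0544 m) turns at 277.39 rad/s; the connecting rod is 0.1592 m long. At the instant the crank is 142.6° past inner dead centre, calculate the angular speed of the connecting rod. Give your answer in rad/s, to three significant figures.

77.0

ω = 277.4 rad/s
The rod makes angle φ with the slider axis where L sinφ = r sinθ; differentiating, L cosφ·φ̇ = r ω cosθ.
L cosφ = √(L² − r² sin²θ) = 0.15573 m.
|ω_rod| = r ω |cosθ| / √(L² − r² sin²θ) = 0.0544·277.4·0.79441/0.15573 = 76.976 rad/s.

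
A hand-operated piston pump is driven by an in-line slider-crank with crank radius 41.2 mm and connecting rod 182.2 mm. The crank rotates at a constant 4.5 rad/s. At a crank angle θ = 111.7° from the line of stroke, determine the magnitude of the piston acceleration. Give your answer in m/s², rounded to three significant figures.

0.447

ω = 4.5 rad/s
x(θ) = r cosθ + √(L² − r² sin²θ); with ω constant, a = ω²·d²x/dθ².
d²x/dθ² = −r cosθ − r²(cos2θ)/√u − r⁴ sin²2θ/(4u^{3/2}),  u = L² − r² sin²θ = 0.0317315 m².
Substituting r = 0.0412 m, L = 0.1822 m, θ = 111.7°: d²x/dθ² = +0.022097 m.
a = ω²·d²x/dθ² = (4.5)²·(+0.022097) = +0.44746 m/s²;  |a| = 0.44746 m/s².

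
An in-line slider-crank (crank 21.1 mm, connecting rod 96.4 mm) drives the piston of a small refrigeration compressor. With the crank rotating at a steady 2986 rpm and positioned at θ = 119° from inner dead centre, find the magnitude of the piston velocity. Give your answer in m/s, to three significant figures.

5.15

ω = 2π·2986/60 = 312.7 rad/s
For an in-line slider-crank, x = r cosθ + √(L² − r² sin²θ), so v = −rω sinθ·[1 + r cosθ/√(L² − r² sin²θ)].
With r = 0.0211 m, L = 0.0964 m, θ = 119°: √(L² − r² sin²θ) = 0.094617 m.
v = −0.0211·312.7·0.87462·[1 + 0.0211·-0.48481/0.094617] = -5.1467 m/s.
|v| = 5.1467 m/s.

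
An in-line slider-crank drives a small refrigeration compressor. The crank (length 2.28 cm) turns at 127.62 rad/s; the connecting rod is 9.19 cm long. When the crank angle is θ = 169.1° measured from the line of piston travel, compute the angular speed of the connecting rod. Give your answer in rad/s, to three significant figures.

31.1

ω = 127.6 rad/s
The rod makes angle φ with the slider axis where L sinφ = r sinθ; differentiating, L cosφ·φ̇ = r ω cosθ.
L cosφ = √(L² − r² sin²θ) = 0.091799 m.
|ω_rod| = r ω |cosθ| / √(L² − r² sin²θ) = 0.0228·127.6·0.98196/0.091799 = 31.125 rad/s.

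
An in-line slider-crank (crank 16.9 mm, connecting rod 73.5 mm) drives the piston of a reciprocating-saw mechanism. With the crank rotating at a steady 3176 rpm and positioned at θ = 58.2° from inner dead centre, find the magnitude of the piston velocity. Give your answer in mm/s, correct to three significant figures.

ω = 2π·3176/60 = 332.6 rad/s
For an in-line slider-crank, x = r cosθ + √(L² − r² sin²θ), so v = −rω sinθ·[1 + r cosθ/√(L² − r² sin²θ)].
With r = 0.0169 m, L = 0.0735 m, θ = 58.2°: √(L² − r² sin²θ) = 0.072083 m.
v = −0.0169·332.6·0.84989·[1 + 0.0169·0.52696/0.072083] = -5.3672 m/s.
|v| = 5.3672 m/s = 5367.2 mm/s.

5370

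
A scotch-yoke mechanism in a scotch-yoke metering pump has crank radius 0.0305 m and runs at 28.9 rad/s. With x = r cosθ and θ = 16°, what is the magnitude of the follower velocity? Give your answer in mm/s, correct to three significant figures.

243

ω = 28.9 rad/s
x = r cosθ ⇒ ẋ = −rω sinθ.
|v| = rω|sinθ| = 0.0305·28.9·|sin 16°| = 0.24296 m/s = 242.96 mm/s.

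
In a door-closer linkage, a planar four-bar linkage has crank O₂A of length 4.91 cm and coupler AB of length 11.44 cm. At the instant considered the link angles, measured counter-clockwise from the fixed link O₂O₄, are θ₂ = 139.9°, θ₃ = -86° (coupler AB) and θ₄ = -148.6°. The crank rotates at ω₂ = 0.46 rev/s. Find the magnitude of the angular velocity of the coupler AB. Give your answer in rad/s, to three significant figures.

ω₂ = 2.89 rad/s (from 0.46 rev/s).
Differentiating the loop-closure r₂e^{iθ₂}+r₃e^{iθ₃}=r₁+r₄e^{iθ₄} gives r₂ω₂e^{iθ₂}+r₃ω₃e^{iθ₃}=r₄ω₄e^{iθ₄}.
Eliminating the other unknown: ω₃ = r₂ω₂ sin(θ₄−θ₂) / [r₃ sin(θ₃−θ₄)].
Numerator sine = +0.94832; denominator sine = +0.88782.
Result = 0.0491·2.89·(+0.94832) / (0.1144·(+0.88782)) = +1.325 rad/s; magnitude 1.325 rad/s.

1.33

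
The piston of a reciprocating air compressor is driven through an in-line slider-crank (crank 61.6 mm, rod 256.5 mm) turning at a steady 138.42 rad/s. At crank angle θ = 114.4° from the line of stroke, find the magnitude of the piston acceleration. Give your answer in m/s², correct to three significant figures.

ω = 138.4 rad/s
x(θ) = r cosθ + √(L² − r² sin²θ); with ω constant, a = ω²·d²x/dθ².
d²x/dθ² = −r cosθ − r²(cos2θ)/√u − r⁴ sin²2θ/(4u^{3/2}),  u = L² − r² sin²θ = 0.0626453 m².
Substituting r = 0.0616 m, L = 0.2565 m, θ = 114.4°: d²x/dθ² = +0.035303 m.
a = ω²·d²x/dθ² = (138.4)²·(+0.035303) = +676.42 m/s²;  |a| = 676.42 m/s².

676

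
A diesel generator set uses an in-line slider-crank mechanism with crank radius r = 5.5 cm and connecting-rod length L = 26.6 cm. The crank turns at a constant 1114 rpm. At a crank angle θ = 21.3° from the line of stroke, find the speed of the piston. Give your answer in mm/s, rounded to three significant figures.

2780

ω = 2π·1114/60 = 116.7 rad/s
For an in-line slider-crank, x = r cosθ + √(L² − r² sin²θ), so v = −rω sinθ·[1 + r cosθ/√(L² − r² sin²θ)].
With r = 0.055 m, L = 0.266 m, θ = 21.3°: √(L² − r² sin²θ) = 0.26525 m.
v = −0.055·116.7·0.36325·[1 + 0.055·0.93169/0.26525] = -2.7809 m/s.
|v| = 2.7809 m/s = 2780.9 mm/s.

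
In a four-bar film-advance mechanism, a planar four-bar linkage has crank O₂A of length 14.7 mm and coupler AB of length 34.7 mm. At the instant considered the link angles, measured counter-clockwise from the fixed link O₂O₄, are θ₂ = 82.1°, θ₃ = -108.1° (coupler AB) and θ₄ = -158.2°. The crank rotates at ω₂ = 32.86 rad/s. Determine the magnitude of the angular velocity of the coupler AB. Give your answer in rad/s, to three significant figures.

ω₂ = 32.86 rad/s
Differentiating the loop-closure r₂e^{iθ₂}+r₃e^{iθ₃}=r₁+r₄e^{iθ₄} gives r₂ω₂e^{iθ₂}+r₃ω₃e^{iθ₃}=r₄ω₄e^{iθ₄}.
Eliminating the other unknown: ω₃ = r₂ω₂ sin(θ₄−θ₂) / [r₃ sin(θ₃−θ₄)].
Numerator sine = +0.86863; denominator sine = +0.76717.
Result = 0.0147·32.86·(+0.86863) / (0.0347·(+0.76717)) = +15.762 rad/s; magnitude 15.762 rad/s.

15.8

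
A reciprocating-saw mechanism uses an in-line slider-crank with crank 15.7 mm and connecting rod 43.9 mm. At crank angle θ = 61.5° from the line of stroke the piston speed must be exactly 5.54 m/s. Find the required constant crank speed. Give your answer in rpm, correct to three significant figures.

For an in-line slider-crank, |v_piston| = rω|sinθ|·[1 + r cosθ/√(L² − r² sin²θ)].
With r = 0.0157 m, L = 0.0439 m, θ = 61.5°: the bracketed kinematic factor |dx/dθ| = 0.016278 m.
ω = v/|dx/dθ| = 5.54/0.016278 = 340.35 rad/s.
N = 60ω/(2π) = 3250.1 rpm.

3250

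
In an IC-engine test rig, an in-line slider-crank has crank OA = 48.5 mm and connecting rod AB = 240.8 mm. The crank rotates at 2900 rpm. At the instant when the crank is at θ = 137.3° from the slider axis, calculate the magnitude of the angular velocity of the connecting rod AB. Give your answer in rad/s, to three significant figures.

45.4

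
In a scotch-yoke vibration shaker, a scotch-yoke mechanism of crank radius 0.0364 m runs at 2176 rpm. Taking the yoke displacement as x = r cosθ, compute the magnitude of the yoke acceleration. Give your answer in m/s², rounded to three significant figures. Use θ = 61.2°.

911

ω = 227.9 rad/s (from 2176 rpm).
x = r cosθ ⇒ ẍ = −rω² cosθ (ω constant).
|a| = rω²|cosθ| = 0.0364·(227.9)²·|cos 61.2°| = 910.55 m/s².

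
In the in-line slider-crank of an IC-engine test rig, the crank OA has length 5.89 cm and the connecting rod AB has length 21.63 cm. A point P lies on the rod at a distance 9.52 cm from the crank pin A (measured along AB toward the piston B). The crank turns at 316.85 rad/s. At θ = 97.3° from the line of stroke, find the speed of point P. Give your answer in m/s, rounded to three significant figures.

ω = 316.9 rad/s.  Crank-pin speed |V_A| = rω = 18.662 m/s, perpendicular to OA.
Rod angle: sinφ = −(r/L) sinθ ⇒ φ = -15.670°; ω_rod = −rω cosθ/√(L²−r²sin²θ) = +11.386 rad/s.
V_P = V_A + ω_rod × AP, with AP = 0.0952 m along the rod.
Components: V_Px = −rω sinθ − a·ω_rod·sinφ = -18.218 m/s;  V_Py = rω cosθ + a·ω_rod·cosφ = -1.3276 m/s.
|V_P| = √(V_Px² + V_Py²) = 18.267 m/s.

18.3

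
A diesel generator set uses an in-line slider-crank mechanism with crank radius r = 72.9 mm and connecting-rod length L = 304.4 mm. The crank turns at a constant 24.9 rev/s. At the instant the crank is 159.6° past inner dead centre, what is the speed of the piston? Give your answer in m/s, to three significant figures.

3.08

ω = 2π·24.9 = 156.5 rad/s
For an in-line slider-crank, x = r cosθ + √(L² − r² sin²θ), so v = −rω sinθ·[1 + r cosθ/√(L² − r² sin²θ)].
With r = 0.0729 m, L = 0.3044 m, θ = 159.6°: √(L² − r² sin²θ) = 0.30334 m.
v = −0.0729·156.5·0.34857·[1 + 0.0729·-0.93728/0.30334] = -3.0801 m/s.
|v| = 3.0801 m/s.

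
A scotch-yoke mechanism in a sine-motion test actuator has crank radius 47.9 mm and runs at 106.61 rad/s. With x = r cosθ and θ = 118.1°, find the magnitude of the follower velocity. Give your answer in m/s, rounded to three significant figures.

ω = 106.6 rad/s
x = r cosθ ⇒ ẋ = −rω sinθ.
|v| = rω|sinθ| = 0.0479·106.6·|sin 118.1°| = 4.5047 m/s.

4.50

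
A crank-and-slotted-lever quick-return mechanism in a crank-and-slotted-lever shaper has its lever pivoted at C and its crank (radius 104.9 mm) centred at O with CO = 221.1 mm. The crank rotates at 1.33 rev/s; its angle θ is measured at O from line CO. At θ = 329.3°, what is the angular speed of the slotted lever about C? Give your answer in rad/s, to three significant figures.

2.59

ω = 8.357 rad/s (from 1.33 rev/s).
Crank pin A relative to C: A = (d + r cosθ, r sinθ); lever angle φ = atan2(r sinθ, d + r cosθ).
Differentiating tanφ: φ̇ = rω(d cosθ + r)/(d² + r² + 2dr cosθ).
d² + r² + 2dr cosθ = |CA|² = 0.099775 m²;  d cosθ + r = +0.29501 m.
|ω_lever| = |0.1049·8.357·+0.29501| / 0.099775 = 2.592 rad/s.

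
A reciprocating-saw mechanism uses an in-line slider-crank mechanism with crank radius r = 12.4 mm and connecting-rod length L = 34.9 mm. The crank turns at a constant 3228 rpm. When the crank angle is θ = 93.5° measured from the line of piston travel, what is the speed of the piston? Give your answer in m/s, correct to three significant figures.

ω = 2π·3228/60 = 338 rad/s
For an in-line slider-crank, x = r cosθ + √(L² − r² sin²θ), so v = −rω sinθ·[1 + r cosθ/√(L² − r² sin²θ)].
With r = 0.0124 m, L = 0.0349 m, θ = 93.5°: √(L² − r² sin²θ) = 0.032632 m.
v = −0.0124·338·0.99813·[1 + 0.0124·-0.06105/0.032632] = -4.0868 m/s.
|v| = 4.0868 m/s.

4.09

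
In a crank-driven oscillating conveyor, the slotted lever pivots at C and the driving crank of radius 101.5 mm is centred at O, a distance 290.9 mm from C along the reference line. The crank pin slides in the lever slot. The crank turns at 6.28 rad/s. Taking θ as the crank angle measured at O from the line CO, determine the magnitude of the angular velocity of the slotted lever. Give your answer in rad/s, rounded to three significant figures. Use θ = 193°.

3.10

ω = 6.28 rad/s
Crank pin A relative to C: A = (d + r cosθ, r sinθ); lever angle φ = atan2(r sinθ, d + r cosθ).
Differentiating tanφ: φ̇ = rω(d cosθ + r)/(d² + r² + 2dr cosθ).
d² + r² + 2dr cosθ = |CA|² = 0.0373859 m²;  d cosθ + r = -0.18194 m.
|ω_lever| = |0.1015·6.28·-0.18194| / 0.0373859 = 3.1021 rad/s.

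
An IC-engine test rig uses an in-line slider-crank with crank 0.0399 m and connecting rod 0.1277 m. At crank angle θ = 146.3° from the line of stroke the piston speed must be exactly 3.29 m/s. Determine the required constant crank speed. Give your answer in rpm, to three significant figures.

1930

For an in-line slider-crank, |v_piston| = rω|sinθ|·[1 + r cosθ/√(L² − r² sin²θ)].
With r = 0.0399 m, L = 0.1277 m, θ = 146.3°: the bracketed kinematic factor |dx/dθ| = 0.016295 m.
ω = v/|dx/dθ| = 3.29/0.016295 = 201.9 rad/s.
N = 60ω/(2π) = 1928 rpm.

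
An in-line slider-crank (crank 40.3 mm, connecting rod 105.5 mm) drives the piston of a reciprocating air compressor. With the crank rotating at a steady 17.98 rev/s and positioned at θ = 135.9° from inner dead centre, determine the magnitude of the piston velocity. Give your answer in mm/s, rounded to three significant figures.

2270

ω = 2π·18 = 113 rad/s
For an in-line slider-crank, x = r cosθ + √(L² − r² sin²θ), so v = −rω sinθ·[1 + r cosθ/√(L² − r² sin²θ)].
With r = 0.0403 m, L = 0.1055 m, θ = 135.9°: √(L² − r² sin²θ) = 0.1017 m.
v = −0.0403·113·0.69591·[1 + 0.0403·-0.71813/0.1017] = -2.2668 m/s.
|v| = 2.2668 m/s = 2266.8 mm/s.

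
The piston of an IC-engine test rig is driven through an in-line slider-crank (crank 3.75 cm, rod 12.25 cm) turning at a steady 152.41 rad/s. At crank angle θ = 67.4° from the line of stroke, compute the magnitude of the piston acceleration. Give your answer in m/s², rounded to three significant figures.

ω = 152.4 rad/s
x(θ) = r cosθ + √(L² − r² sin²θ); with ω constant, a = ω²·d²x/dθ².
d²x/dθ² = −r cosθ − r²(cos2θ)/√u − r⁴ sin²2θ/(4u^{3/2}),  u = L² − r² sin²θ = 0.0138077 m².
Substituting r = 0.0375 m, L = 0.1225 m, θ = 67.4°: d²x/dθ² = -0.0061318 m.
a = ω²·d²x/dθ² = (152.4)²·(-0.0061318) = -142.43 m/s²;  |a| = 142.43 m/s².

142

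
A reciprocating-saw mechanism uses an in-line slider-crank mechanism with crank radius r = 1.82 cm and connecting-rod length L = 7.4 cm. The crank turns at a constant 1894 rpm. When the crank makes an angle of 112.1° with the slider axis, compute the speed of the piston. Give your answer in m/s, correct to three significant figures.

3.03

ω = 2π·1894/60 = 198.3 rad/s
For an in-line slider-crank, x = r cosθ + √(L² − r² sin²θ), so v = −rω sinθ·[1 + r cosθ/√(L² − r² sin²θ)].
With r = 0.0182 m, L = 0.074 m, θ = 112.1°: √(L² − r² sin²θ) = 0.072053 m.
v = −0.0182·198.3·0.92653·[1 + 0.0182·-0.37622/0.072053] = -3.0267 m/s.
|v| = 3.0267 m/s.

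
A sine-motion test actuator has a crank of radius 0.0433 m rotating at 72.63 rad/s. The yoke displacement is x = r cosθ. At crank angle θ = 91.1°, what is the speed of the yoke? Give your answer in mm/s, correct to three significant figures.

ω = 72.63 rad/s
x = r cosθ ⇒ ẋ = −rω sinθ.
|v| = rω|sinθ| = 0.0433·72.63·|sin 91.1°| = 3.1443 m/s = 3144.3 mm/s.

3140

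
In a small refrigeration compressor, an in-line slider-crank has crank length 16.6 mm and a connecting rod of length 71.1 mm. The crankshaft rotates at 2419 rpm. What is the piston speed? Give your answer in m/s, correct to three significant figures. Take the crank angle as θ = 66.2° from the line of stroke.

ω = 2π·2419/60 = 253.3 rad/s
For an in-line slider-crank, x = r cosθ + √(L² − r² sin²θ), so v = −rω sinθ·[1 + r cosθ/√(L² − r² sin²θ)].
With r = 0.0166 m, L = 0.0711 m, θ = 66.2°: √(L² − r² sin²θ) = 0.069459 m.
v = −0.0166·253.3·0.91496·[1 + 0.0166·0.40355/0.069459] = -4.2185 m/s.
|v| = 4.2185 m/s.

4.22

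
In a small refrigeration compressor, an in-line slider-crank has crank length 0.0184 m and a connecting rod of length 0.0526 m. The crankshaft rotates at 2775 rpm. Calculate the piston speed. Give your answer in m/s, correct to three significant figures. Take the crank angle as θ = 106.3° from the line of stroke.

4.60

ω = 2π·2775/60 = 290.6 rad/s
For an in-line slider-crank, x = r cosθ + √(L² − r² sin²θ), so v = −rω sinθ·[1 + r cosθ/√(L² − r² sin²θ)].
With r = 0.0184 m, L = 0.0526 m, θ = 106.3°: √(L² − r² sin²θ) = 0.049547 m.
v = −0.0184·290.6·0.95981·[1 + 0.0184·-0.28067/0.049547] = -4.5972 m/s.
|v| = 4.5972 m/s.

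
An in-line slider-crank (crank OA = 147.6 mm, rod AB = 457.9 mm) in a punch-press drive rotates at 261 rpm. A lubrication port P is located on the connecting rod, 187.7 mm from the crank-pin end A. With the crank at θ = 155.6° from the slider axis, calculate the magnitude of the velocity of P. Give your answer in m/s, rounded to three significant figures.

ω = 27.33 rad/s.  Crank-pin speed |V_A| = rω = 4.0342 m/s, perpendicular to OA.
Rod angle: sinφ = −(r/L) sinθ ⇒ φ = -7.652°; ω_rod = −rω cosθ/√(L²−r²sin²θ) = +8.0954 rad/s.
V_P = V_A + ω_rod × AP, with AP = 0.1877 m along the rod.
Components: V_Px = −rω sinθ − a·ω_rod·sinφ = -1.4642 m/s;  V_Py = rω cosθ + a·ω_rod·cosφ = -2.1679 m/s.
|V_P| = √(V_Px² + V_Py²) = 2.616 m/s.

2.62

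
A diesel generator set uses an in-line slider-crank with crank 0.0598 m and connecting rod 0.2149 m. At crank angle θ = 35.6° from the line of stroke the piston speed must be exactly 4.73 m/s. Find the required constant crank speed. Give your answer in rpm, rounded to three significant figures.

1060

For an in-line slider-crank, |v_piston| = rω|sinθ|·[1 + r cosθ/√(L² − r² sin²θ)].
With r = 0.0598 m, L = 0.2149 m, θ = 35.6°: the bracketed kinematic factor |dx/dθ| = 0.042793 m.
ω = v/|dx/dθ| = 4.73/0.042793 = 110.53 rad/s.
N = 60ω/(2π) = 1055.5 rpm.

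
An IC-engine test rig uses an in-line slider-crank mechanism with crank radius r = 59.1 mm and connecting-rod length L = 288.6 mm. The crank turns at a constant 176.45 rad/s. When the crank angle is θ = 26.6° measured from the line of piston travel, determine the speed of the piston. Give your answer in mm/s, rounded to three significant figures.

5530

ω = 176.4 rad/s
For an in-line slider-crank, x = r cosθ + √(L² − r² sin²θ), so v = −rω sinθ·[1 + r cosθ/√(L² − r² sin²θ)].
With r = 0.0591 m, L = 0.2886 m, θ = 26.6°: √(L² − r² sin²θ) = 0.28738 m.
v = −0.0591·176.4·0.44776·[1 + 0.0591·0.89415/0.28738] = -5.5279 m/s.
|v| = 5.5279 m/s = 5527.9 mm/s.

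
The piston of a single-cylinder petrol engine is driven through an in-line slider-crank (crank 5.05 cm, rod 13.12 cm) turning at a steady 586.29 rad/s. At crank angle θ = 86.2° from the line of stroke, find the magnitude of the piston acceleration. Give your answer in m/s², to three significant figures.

ω = 586.3 rad/s
x(θ) = r cosθ + √(L² − r² sin²θ); with ω constant, a = ω²·d²x/dθ².
d²x/dθ² = −r cosθ − r²(cos2θ)/√u − r⁴ sin²2θ/(4u^{3/2}),  u = L² − r² sin²θ = 0.0146744 m².
Substituting r = 0.0505 m, L = 0.1312 m, θ = 86.2°: d²x/dθ² = +0.017505 m.
a = ω²·d²x/dθ² = (586.3)²·(+0.017505) = +6017 m/s²;  |a| = 6017 m/s².

6020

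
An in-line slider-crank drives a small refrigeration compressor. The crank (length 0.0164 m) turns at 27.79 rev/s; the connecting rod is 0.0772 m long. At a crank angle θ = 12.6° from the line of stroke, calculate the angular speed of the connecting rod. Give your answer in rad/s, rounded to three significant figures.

36.2

ω = 174.6 rad/s (converted from 27.79 rev/s).
The rod makes angle φ with the slider axis where L sinφ = r sinθ; differentiating, L cosφ·φ̇ = r ω cosθ.
L cosφ = √(L² − r² sin²θ) = 0.077117 m.
|ω_rod| = r ω |cosθ| / √(L² − r² sin²θ) = 0.0164·174.6·0.97592/0.077117 = 36.239 rad/s.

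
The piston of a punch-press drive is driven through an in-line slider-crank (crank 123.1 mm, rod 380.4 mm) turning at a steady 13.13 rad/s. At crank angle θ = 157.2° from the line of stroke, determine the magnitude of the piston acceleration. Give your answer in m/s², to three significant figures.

ω = 13.13 rad/s
x(θ) = r cosθ + √(L² − r² sin²θ); with ω constant, a = ω²·d²x/dθ².
d²x/dθ² = −r cosθ − r²(cos2θ)/√u − r⁴ sin²2θ/(4u^{3/2}),  u = L² − r² sin²θ = 0.142429 m².
Substituting r = 0.1231 m, L = 0.3804 m, θ = 157.2°: d²x/dθ² = +0.084843 m.
a = ω²·d²x/dθ² = (13.13)²·(+0.084843) = +14.627 m/s²;  |a| = 14.627 m/s².

14.6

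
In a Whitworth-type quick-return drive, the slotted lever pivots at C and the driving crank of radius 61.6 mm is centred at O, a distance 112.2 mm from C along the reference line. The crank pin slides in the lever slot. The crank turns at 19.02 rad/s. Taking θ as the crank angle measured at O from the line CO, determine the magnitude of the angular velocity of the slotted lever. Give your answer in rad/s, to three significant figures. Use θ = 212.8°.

8.04

ω = 19.02 rad/s
Crank pin A relative to C: A = (d + r cosθ, r sinθ); lever angle φ = atan2(r sinθ, d + r cosθ).
Differentiating tanφ: φ̇ = rω(d cosθ + r)/(d² + r² + 2dr cosθ).
d² + r² + 2dr cosθ = |CA|² = 0.00476421 m²;  d cosθ + r = -0.032712 m.
|ω_lever| = |0.0616·19.02·-0.032712| / 0.00476421 = 8.0445 rad/s.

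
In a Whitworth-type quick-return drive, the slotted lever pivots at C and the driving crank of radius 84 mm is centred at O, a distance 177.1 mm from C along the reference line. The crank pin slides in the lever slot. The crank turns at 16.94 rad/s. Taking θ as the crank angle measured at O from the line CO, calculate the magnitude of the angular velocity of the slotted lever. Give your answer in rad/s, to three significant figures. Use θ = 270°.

3.11

ω = 16.94 rad/s
Crank pin A relative to C: A = (d + r cosθ, r sinθ); lever angle φ = atan2(r sinθ, d + r cosθ).
Differentiating tanφ: φ̇ = rω(d cosθ + r)/(d² + r² + 2dr cosθ).
d² + r² + 2dr cosθ = |CA|² = 0.0384204 m²;  d cosθ + r = +0.084 m.
|ω_lever| = |0.084·16.94·+0.084| / 0.0384204 = 3.1111 rad/s.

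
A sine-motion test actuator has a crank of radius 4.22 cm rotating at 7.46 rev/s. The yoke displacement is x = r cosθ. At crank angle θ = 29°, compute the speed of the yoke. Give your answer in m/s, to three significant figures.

0.959

ω = 46.87 rad/s (from 7.46 rev/s).
x = r cosθ ⇒ ẋ = −rω sinθ.
|v| = rω|sinθ| = 0.0422·46.87·|sin 29°| = 0.95896 m/s.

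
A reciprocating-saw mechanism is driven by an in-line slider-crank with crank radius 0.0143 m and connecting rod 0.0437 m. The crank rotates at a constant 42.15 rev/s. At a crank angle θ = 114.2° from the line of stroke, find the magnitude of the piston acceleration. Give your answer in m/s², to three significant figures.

634

ω = 2π·42.1 = 264.8 rad/s
x(θ) = r cosθ + √(L² − r² sin²θ); with ω constant, a = ω²·d²x/dθ².
d²x/dθ² = −r cosθ − r²(cos2θ)/√u − r⁴ sin²2θ/(4u^{3/2}),  u = L² − r² sin²θ = 0.00173956 m².
Substituting r = 0.0143 m, L = 0.0437 m, θ = 114.2°: d²x/dθ² = +0.0090365 m.
a = ω²·d²x/dθ² = (264.8)²·(+0.0090365) = +633.8 m/s²;  |a| = 633.8 m/s².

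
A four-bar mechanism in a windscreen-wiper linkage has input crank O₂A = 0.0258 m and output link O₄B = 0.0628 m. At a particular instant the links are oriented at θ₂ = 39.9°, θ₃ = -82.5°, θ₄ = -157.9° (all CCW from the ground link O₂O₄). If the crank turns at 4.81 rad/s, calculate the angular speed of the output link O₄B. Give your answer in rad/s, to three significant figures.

ω₂ = 4.81 rad/s
Differentiating the loop-closure r₂e^{iθ₂}+r₃e^{iθ₃}=r₁+r₄e^{iθ₄} gives r₂ω₂e^{iθ₂}+r₃ω₃e^{iθ₃}=r₄ω₄e^{iθ₄}.
Eliminating the other unknown: ω₄ = r₂ω₂ sin(θ₂−θ₃) / [r₄ sin(θ₄−θ₃)].
Numerator sine = +0.84433; denominator sine = -0.96771.
Result = 0.0258·4.81·(+0.84433) / (0.0628·(-0.96771)) = -1.7241 rad/s; magnitude 1.7241 rad/s.

1.72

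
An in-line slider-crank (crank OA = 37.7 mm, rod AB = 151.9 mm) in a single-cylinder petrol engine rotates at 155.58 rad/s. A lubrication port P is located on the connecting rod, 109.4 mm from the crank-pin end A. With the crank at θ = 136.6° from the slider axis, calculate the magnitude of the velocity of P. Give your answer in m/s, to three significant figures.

ω = 155.6 rad/s.  Crank-pin speed |V_A| = rω = 5.8654 m/s, perpendicular to OA.
Rod angle: sinφ = −(r/L) sinθ ⇒ φ = -9.819°; ω_rod = −rω cosθ/√(L²−r²sin²θ) = +28.473 rad/s.
V_P = V_A + ω_rod × AP, with AP = 0.1094 m along the rod.
Components: V_Px = −rω sinθ − a·ω_rod·sinφ = -3.4988 m/s;  V_Py = rω cosθ + a·ω_rod·cosφ = -1.1924 m/s.
|V_P| = √(V_Px² + V_Py²) = 3.6964 m/s.

3.70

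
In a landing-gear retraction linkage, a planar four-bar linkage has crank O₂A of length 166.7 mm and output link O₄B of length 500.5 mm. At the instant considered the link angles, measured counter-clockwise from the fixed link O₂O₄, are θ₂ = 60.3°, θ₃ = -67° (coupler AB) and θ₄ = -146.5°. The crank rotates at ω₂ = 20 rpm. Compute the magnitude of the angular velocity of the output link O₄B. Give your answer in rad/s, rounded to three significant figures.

0.564

ω₂ = 2.094 rad/s (from 20 rpm).
Differentiating the loop-closure r₂e^{iθ₂}+r₃e^{iθ₃}=r₁+r₄e^{iθ₄} gives r₂ω₂e^{iθ₂}+r₃ω₃e^{iθ₃}=r₄ω₄e^{iθ₄}.
Eliminating the other unknown: ω₄ = r₂ω₂ sin(θ₂−θ₃) / [r₄ sin(θ₄−θ₃)].
Numerator sine = +0.79547; denominator sine = -0.98325.
Result = 0.1667·2.094·(+0.79547) / (0.5005·(-0.98325)) = -0.56435 rad/s; magnitude 0.56435 rad/s.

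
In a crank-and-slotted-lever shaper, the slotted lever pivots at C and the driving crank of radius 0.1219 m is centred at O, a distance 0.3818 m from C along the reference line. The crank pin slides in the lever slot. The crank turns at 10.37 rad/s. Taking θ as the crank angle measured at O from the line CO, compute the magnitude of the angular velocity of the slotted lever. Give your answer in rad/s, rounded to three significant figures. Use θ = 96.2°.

0.677

ω = 10.37 rad/s
Crank pin A relative to C: A = (d + r cosθ, r sinθ); lever angle φ = atan2(r sinθ, d + r cosθ).
Differentiating tanφ: φ̇ = rω(d cosθ + r)/(d² + r² + 2dr cosθ).
d² + r² + 2dr cosθ = |CA|² = 0.150578 m²;  d cosθ + r = +0.080666 m.
|ω_lever| = |0.1219·10.37·+0.080666| / 0.150578 = 0.67719 rad/s.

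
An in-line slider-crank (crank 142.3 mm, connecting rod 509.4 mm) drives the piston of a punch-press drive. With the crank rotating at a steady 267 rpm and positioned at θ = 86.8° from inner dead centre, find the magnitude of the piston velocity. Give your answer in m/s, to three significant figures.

ω = 2π·267/60 = 27.96 rad/s
For an in-line slider-crank, x = r cosθ + √(L² − r² sin²θ), so v = −rω sinθ·[1 + r cosθ/√(L² − r² sin²θ)].
With r = 0.1423 m, L = 0.5094 m, θ = 86.8°: √(L² − r² sin²θ) = 0.48919 m.
v = −0.1423·27.96·0.99844·[1 + 0.1423·0.05582/0.48919] = -4.037 m/s.
|v| = 4.037 m/s.

4.04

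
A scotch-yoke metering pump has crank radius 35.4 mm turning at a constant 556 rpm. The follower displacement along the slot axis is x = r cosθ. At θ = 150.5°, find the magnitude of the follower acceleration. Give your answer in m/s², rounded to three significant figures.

104

ω = 58.22 rad/s (from 556 rpm).
x = r cosθ ⇒ ẍ = −rω² cosθ (ω constant).
|a| = rω²|cosθ| = 0.0354·(58.22)²·|cos 150.5°| = 104.45 m/s².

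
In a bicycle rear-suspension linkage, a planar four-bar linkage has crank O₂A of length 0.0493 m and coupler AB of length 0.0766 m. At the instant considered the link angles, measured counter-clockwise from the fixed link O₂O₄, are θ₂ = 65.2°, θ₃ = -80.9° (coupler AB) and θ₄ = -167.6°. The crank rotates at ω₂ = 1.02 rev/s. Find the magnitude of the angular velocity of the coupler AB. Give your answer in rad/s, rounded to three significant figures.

3.29

ω₂ = 6.409 rad/s (from 1.02 rev/s).
Differentiating the loop-closure r₂e^{iθ₂}+r₃e^{iθ₃}=r₁+r₄e^{iθ₄} gives r₂ω₂e^{iθ₂}+r₃ω₃e^{iθ₃}=r₄ω₄e^{iθ₄}.
Eliminating the other unknown: ω₃ = r₂ω₂ sin(θ₄−θ₂) / [r₃ sin(θ₃−θ₄)].
Numerator sine = +0.79653; denominator sine = +0.99834.
Result = 0.0493·6.409·(+0.79653) / (0.0766·(+0.99834)) = +3.2909 rad/s; magnitude 3.2909 rad/s.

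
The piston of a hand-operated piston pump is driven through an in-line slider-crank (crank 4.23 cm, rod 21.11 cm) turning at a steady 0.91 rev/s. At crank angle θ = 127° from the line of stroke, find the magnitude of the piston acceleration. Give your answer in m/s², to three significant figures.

0.907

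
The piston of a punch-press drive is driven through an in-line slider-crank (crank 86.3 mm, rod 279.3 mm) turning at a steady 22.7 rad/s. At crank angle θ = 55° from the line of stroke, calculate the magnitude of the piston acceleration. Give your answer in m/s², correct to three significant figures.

ω = 22.7 rad/s
x(θ) = r cosθ + √(L² − r² sin²θ); with ω constant, a = ω²·d²x/dθ².
d²x/dθ² = −r cosθ − r²(cos2θ)/√u − r⁴ sin²2θ/(4u^{3/2}),  u = L² − r² sin²θ = 0.073011 m².
Substituting r = 0.0863 m, L = 0.2793 m, θ = 55°: d²x/dθ² = -0.040693 m.
a = ω²·d²x/dθ² = (22.7)²·(-0.040693) = -20.969 m/s²;  |a| = 20.969 m/s².

21.0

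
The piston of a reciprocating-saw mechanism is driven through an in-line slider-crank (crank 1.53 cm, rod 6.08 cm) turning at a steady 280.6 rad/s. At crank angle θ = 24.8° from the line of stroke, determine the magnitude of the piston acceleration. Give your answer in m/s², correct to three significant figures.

1290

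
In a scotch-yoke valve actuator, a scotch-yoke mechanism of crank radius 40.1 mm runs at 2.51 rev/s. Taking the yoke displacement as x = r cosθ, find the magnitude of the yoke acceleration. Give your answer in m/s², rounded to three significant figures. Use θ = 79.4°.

ω = 15.77 rad/s (from 2.51 rev/s).
x = r cosθ ⇒ ẍ = −rω² cosθ (ω constant).
|a| = rω²|cosθ| = 0.0401·(15.77)²·|cos 79.4°| = 1.8347 m/s².

1.83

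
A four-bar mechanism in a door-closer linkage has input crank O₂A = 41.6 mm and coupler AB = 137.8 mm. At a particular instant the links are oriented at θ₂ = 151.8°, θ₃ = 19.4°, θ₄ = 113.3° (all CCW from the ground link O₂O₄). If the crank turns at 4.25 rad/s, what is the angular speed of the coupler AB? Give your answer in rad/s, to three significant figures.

0.801

ω₂ = 4.25 rad/s
Differentiating the loop-closure r₂e^{iθ₂}+r₃e^{iθ₃}=r₁+r₄e^{iθ₄} gives r₂ω₂e^{iθ₂}+r₃ω₃e^{iθ₃}=r₄ω₄e^{iθ₄}.
Eliminating the other unknown: ω₃ = r₂ω₂ sin(θ₄−θ₂) / [r₃ sin(θ₃−θ₄)].
Numerator sine = -0.62251; denominator sine = -0.99768.
Result = 0.0416·4.25·(-0.62251) / (0.1378·(-0.99768)) = +0.80055 rad/s; magnitude 0.80055 rad/s.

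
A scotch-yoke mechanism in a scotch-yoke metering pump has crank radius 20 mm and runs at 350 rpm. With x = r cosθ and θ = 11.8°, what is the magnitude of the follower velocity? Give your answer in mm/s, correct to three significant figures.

150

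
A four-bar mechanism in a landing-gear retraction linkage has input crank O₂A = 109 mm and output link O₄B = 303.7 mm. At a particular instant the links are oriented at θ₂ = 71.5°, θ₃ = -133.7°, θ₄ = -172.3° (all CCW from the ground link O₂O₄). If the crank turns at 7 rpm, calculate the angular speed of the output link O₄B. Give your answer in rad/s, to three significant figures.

0.180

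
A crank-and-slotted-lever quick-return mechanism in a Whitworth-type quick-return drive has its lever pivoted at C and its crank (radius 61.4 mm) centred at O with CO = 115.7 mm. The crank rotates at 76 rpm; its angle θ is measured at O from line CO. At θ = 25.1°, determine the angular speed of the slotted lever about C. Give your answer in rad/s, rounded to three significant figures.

ω = 7.959 rad/s (from 76 rpm).
Crank pin A relative to C: A = (d + r cosθ, r sinθ); lever angle φ = atan2(r sinθ, d + r cosθ).
Differentiating tanφ: φ̇ = rω(d cosθ + r)/(d² + r² + 2dr cosθ).
d² + r² + 2dr cosθ = |CA|² = 0.0300227 m²;  d cosθ + r = +0.16617 m.
|ω_lever| = |0.0614·7.959·+0.16617| / 0.0300227 = 2.7047 rad/s.

2.70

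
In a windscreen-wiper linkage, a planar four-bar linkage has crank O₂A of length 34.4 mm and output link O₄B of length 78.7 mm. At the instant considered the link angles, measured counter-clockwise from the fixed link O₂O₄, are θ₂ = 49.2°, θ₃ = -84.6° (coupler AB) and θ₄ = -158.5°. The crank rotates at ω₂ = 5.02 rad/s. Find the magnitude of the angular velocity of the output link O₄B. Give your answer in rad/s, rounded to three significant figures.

1.65

ω₂ = 5.02 rad/s
Differentiating the loop-closure r₂e^{iθ₂}+r₃e^{iθ₃}=r₁+r₄e^{iθ₄} gives r₂ω₂e^{iθ₂}+r₃ω₃e^{iθ₃}=r₄ω₄e^{iθ₄}.
Eliminating the other unknown: ω₄ = r₂ω₂ sin(θ₂−θ₃) / [r₄ sin(θ₄−θ₃)].
Numerator sine = +0.72176; denominator sine = -0.96078.
Result = 0.0344·5.02·(+0.72176) / (0.0787·(-0.96078)) = -1.6484 rad/s; magnitude 1.6484 rad/s.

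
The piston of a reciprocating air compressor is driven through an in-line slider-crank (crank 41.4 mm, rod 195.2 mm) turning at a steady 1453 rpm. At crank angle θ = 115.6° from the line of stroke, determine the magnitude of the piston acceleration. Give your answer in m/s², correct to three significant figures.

ω = 2π·1453/60 = 152.2 rad/s
x(θ) = r cosθ + √(L² − r² sin²θ); with ω constant, a = ω²·d²x/dθ².
d²x/dθ² = −r cosθ − r²(cos2θ)/√u − r⁴ sin²2θ/(4u^{3/2}),  u = L² − r² sin²θ = 0.0367091 m².
Substituting r = 0.0414 m, L = 0.1952 m, θ = 115.6°: d²x/dθ² = +0.02343 m.
a = ω²·d²x/dθ² = (152.2)²·(+0.02343) = +542.46 m/s²;  |a| = 542.46 m/s².

542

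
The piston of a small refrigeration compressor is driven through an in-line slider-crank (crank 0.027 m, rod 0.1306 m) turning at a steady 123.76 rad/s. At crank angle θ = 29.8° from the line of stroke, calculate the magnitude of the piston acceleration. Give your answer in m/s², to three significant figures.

403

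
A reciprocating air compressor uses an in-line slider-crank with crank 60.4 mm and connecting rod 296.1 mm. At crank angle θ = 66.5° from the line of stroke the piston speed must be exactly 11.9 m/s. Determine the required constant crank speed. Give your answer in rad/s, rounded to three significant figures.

For an in-line slider-crank, |v_piston| = rω|sinθ|·[1 + r cosθ/√(L² − r² sin²θ)].
With r = 0.0604 m, L = 0.2961 m, θ = 66.5°: the bracketed kinematic factor |dx/dθ| = 0.059977 m.
ω = v/|dx/dθ| = 11.9/0.059977 = 198.41 rad/s.

198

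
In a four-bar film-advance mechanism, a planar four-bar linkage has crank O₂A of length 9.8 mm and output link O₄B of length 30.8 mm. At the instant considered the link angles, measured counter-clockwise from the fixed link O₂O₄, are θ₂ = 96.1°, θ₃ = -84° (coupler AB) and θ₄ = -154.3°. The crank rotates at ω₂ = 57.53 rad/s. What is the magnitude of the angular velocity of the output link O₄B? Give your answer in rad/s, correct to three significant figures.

0.0339

ω₂ = 57.53 rad/s
Differentiating the loop-closure r₂e^{iθ₂}+r₃e^{iθ₃}=r₁+r₄e^{iθ₄} gives r₂ω₂e^{iθ₂}+r₃ω₃e^{iθ₃}=r₄ω₄e^{iθ₄}.
Eliminating the other unknown: ω₄ = r₂ω₂ sin(θ₂−θ₃) / [r₄ sin(θ₄−θ₃)].
Numerator sine = -0.00175; denominator sine = -0.94147.
Result = 0.0098·57.53·(-0.00175) / (0.0308·(-0.94147)) = +0.033934 rad/s; magnitude 0.033934 rad/s.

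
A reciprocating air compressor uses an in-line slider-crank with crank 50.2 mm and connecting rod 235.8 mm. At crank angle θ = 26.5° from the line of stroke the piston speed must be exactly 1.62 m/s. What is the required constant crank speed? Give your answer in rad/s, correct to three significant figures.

For an in-line slider-crank, |v_piston| = rω|sinθ|·[1 + r cosθ/√(L² − r² sin²θ)].
With r = 0.0502 m, L = 0.2358 m, θ = 26.5°: the bracketed kinematic factor |dx/dθ| = 0.026686 m.
ω = v/|dx/dθ| = 1.62/0.026686 = 60.706 rad/s.

60.7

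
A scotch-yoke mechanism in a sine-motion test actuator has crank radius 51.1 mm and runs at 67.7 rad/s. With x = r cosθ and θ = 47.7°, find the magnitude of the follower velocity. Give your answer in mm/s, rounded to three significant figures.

ω = 67.7 rad/s
x = r cosθ ⇒ ẋ = −rω sinθ.
|v| = rω|sinθ| = 0.0511·67.7·|sin 47.7°| = 2.5587 m/s = 2558.7 mm/s.

2560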